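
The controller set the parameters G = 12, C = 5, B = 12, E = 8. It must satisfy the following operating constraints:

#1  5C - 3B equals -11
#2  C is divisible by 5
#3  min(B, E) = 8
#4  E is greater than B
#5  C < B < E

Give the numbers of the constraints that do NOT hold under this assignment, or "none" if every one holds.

No — constraints 4, 5 are not satisfied.

#1 5C - 3B = 5(5) - 3(12) = -11 — holds.
#2 5 / 5 = 1, so 5 divides 5 — holds.
#3 min(12, 8) = 8 — holds.
#4 E = 8, B = 12; 8 ≤ 12 (want >) — fails.
#5 values 5, 12, 8; B = 12 is not < E = 8 — fails.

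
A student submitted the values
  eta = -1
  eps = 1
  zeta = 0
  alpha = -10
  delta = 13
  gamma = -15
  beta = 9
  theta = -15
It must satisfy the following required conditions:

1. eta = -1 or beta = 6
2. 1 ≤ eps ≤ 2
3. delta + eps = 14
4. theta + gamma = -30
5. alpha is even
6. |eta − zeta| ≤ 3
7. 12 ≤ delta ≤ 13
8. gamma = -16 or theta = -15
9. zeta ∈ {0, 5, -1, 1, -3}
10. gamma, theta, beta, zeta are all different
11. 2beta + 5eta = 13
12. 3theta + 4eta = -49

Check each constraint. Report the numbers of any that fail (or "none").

The assignment fails constraint 10.

1. eta = -1 = -1 (first disjunct) — holds.
2. eps = 1 lies in [1, 2] — holds.
3. delta + eps = 13 + 1 = 14 — holds.
4. theta + gamma = -15 + (-15) = -30 — holds.
5. alpha = -10 is even — holds.
6. |-1 − 0| = 1; 1 ≤ 3 — holds.
7. delta = 13 lies in [12, 13] — holds.
8. gamma = -15 ≠ -16, but theta = -15 = -15 (second disjunct) — holds.
9. zeta = 0 is in {0, 5, -1, 1, -3} — holds.
10. gamma = theta = -15, not all different — does not hold.
11. 2beta + 5eta = 2(9) + 5(-1) = 13 — holds.
12. 3theta + 4eta = 3(-15) + 4(-1) = -49 — holds.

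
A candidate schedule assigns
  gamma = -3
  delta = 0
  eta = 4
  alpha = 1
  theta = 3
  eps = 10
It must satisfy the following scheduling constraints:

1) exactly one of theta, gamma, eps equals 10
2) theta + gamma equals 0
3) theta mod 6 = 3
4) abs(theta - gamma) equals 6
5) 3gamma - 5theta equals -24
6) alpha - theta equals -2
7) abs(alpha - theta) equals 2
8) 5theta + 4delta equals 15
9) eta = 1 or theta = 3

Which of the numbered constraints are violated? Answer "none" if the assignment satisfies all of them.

1) theta=3, gamma=-3, eps=10; 1 of them equals 10  yes
2) theta + gamma = 3 + (-3) = 0  yes
3) 3 mod 6 = 3  yes
4) abs(3 - (-3)) = 6  yes
5) 3gamma - 5theta = 3(-3) - 5(3) = -24  yes
6) alpha - theta = 1 - 3 = -2  yes
7) abs(1 - 3) = 2  yes
8) 5theta + 4delta = 5(3) + 4(0) = 15  yes
9) eta = 4 ≠ 1, but theta = 3 = 3 (second disjunct)  yes

Yes — all constraints hold.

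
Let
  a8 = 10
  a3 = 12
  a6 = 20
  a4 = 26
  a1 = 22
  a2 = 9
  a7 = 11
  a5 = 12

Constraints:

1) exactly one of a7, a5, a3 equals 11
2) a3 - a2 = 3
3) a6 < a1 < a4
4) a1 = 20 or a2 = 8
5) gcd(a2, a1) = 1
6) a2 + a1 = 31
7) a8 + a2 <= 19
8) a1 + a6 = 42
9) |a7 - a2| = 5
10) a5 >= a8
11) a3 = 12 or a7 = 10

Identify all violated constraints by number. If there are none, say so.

1) a7=11, a5=12, a3=12; 1 of them equals 11  true
2) a3 - a2 = 12 - 9 = 3  true
3) values 20 < 22 < 26  true
4) a1 = 22 ≠ 20 and a2 = 9 ≠ 8; both disjuncts false  false
5) gcd(9, 22) = 1  true
6) a2 + a1 = 9 + 22 = 31  true
7) a8 + a2 = 10 + 9 = 19; 19 ≤ 19  true
8) a1 + a6 = 22 + 20 = 42  true
9) |11 - 9| = 2, not 5  false
10) a5 = 12, a8 = 10; 12 ≥ 10  true
11) a3 = 12 = 12 (first disjunct)  true

The assignment fails constraints 4 and 9.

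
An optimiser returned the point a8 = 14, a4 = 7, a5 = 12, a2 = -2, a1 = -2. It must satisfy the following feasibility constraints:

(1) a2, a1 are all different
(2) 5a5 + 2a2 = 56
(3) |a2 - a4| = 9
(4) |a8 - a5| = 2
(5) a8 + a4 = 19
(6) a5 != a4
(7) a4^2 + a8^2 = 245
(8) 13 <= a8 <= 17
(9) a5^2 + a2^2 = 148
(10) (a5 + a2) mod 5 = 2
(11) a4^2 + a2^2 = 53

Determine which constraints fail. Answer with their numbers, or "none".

No — constraints 1, 5, and 10 are not satisfied.

(1) a2 = a1 = -2, not all different  ✘
(2) 5a5 + 2a2 = 5(12) + 2(-2) = 56  ✔
(3) |-2 - 7| = 9  ✔
(4) |14 - 12| = 2  ✔
(5) a8 + a4 = 14 + 7 = 21, not 19  ✘
(6) a5 = 12, a4 = 7; distinct  ✔
(7) a4^2 + a8^2 = 7^2 + 14^2 = 49 + 196 = 245  ✔
(8) a8 = 14 lies in [13, 17]  ✔
(9) a5^2 + a2^2 = 12^2 + (-2)^2 = 144 + 4 = 148  ✔
(10) a5 + a2 = 10; 10 mod 5 = 0, not 2  ✘
(11) a4^2 + a2^2 = 7^2 + (-2)^2 = 49 + 4 = 53  ✔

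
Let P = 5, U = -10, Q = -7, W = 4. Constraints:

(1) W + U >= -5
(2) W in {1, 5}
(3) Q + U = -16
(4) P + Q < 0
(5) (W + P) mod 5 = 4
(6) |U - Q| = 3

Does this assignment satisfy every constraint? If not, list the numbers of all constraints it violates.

Constraints 1, 2, 3 do not hold.

(1) W + U = 4 + (-10) = -6; -6 < -5, bound -5 not met  fails
(2) W = 4 is not in {1, 5}  fails
(3) Q + U = -7 + (-10) = -17, not -16  fails
(4) P + Q = 5 + (-7) = -2; -2 < 0  holds
(5) W + P = 9; 9 mod 5 = 4  holds
(6) |-10 - (-7)| = 3  holds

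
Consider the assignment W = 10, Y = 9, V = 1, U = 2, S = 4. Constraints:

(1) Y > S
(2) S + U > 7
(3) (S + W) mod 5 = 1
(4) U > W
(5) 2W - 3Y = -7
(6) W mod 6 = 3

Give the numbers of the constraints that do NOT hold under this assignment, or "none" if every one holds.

(1) Y = 9, S = 4; 9 > 4  ✓
(2) S + U = 4 + 2 = 6; 6 ≤ 7, bound 7 not met  ✗
(3) S + W = 14; 14 mod 5 = 4, not 1  ✗
(4) U = 2, W = 10; 2 ≤ 10 (want >)  ✗
(5) 2W - 3Y = 2(10) - 3(9) = -7  ✓
(6) 10 mod 6 = 4, not 3  ✗

Constraints 2, 3, 4, 6 do not hold.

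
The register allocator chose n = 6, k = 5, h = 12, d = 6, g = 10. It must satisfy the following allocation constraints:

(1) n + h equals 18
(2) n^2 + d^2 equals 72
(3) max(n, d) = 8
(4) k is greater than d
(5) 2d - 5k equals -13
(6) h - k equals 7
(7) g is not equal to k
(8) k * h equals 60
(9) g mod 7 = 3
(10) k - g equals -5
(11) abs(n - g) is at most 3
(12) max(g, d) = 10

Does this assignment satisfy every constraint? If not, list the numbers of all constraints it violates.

(1) n + h = 6 + 12 = 18 — satisfied.
(2) n^2 + d^2 = 6^2 + 6^2 = 36 + 36 = 72 — satisfied.
(3) max(6, 6) = 6, not 8 — violated.
(4) k = 5, d = 6; 5 ≤ 6 (want >) — violated.
(5) 2d - 5k = 2(6) - 5(5) = -13 — satisfied.
(6) h - k = 12 - 5 = 7 — satisfied.
(7) g = 10, k = 5; distinct — satisfied.
(8) k * h = 5 * 12 = 60 — satisfied.
(9) 10 mod 7 = 3 — satisfied.
(10) k - g = 5 - 10 = -5 — satisfied.
(11) abs(6 - 10) = 4; 4 > 3, exceeds bound 3 — violated.
(12) max(10, 6) = 10 — satisfied.

Constraints 3, 4, 11 are violated.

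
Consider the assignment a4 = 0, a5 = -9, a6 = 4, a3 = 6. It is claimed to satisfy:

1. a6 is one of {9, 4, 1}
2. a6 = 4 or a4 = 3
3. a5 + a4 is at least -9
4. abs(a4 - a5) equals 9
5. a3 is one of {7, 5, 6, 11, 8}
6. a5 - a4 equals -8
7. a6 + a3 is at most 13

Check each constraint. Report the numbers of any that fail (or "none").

1. a6 = 4 is in {9, 4, 1} — satisfied.
2. a6 = 4 = 4 (first disjunct) — satisfied.
3. a5 + a4 = -9 + 0 = -9; -9 ≥ -9 — satisfied.
4. abs(0 - (-9)) = 9 — satisfied.
5. a3 = 6 is in {7, 5, 6, 11, 8} — satisfied.
6. a5 - a4 = -9 - 0 = -9, not -8 — violated.
7. a6 + a3 = 4 + 6 = 10; 10 ≤ 13 — satisfied.

No — constraint 6 is not satisfied.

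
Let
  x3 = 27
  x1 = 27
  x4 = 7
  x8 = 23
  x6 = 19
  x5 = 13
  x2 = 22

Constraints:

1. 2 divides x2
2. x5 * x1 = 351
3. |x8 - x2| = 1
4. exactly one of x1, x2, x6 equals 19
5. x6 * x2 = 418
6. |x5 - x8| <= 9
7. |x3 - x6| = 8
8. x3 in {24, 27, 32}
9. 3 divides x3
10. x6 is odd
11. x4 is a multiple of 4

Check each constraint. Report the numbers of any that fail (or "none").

1. 22 / 2 = 11, so 2 divides 22 — satisfied.
2. x5 * x1 = 13 * 27 = 351 — satisfied.
3. |23 - 22| = 1 — satisfied.
4. x1=27, x2=22, x6=19; 1 of them equals 19 — satisfied.
5. x6 * x2 = 19 * 22 = 418 — satisfied.
6. |13 - 23| = 10; 10 > 9, exceeds bound 9 — violated.
7. |27 - 19| = 8 — satisfied.
8. x3 = 27 is in {24, 27, 32} — satisfied.
9. 27 / 3 = 9, so 3 divides 27 — satisfied.
10. x6 = 19 is odd — satisfied.
11. 7 = 4*1 + 3, so 4 does not divide 7 — violated.

Violated: 6, 11.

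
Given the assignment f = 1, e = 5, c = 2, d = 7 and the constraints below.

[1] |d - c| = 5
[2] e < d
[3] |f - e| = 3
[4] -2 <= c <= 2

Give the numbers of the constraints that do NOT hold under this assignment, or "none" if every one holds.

Violated: 3.

[1] |7 - 2| = 5  OK
[2] e = 5, d = 7; 5 < 7  OK
[3] |1 - 5| = 4, not 3  FAIL
[4] c = 2 lies in [-2, 2]  OK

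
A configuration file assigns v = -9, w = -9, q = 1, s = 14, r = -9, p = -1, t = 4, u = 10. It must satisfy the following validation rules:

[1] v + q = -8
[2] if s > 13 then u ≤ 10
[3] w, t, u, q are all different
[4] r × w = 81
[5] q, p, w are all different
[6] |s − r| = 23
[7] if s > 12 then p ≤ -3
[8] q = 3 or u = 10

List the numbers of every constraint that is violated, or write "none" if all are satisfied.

[1] v + q = -9 + 1 = -8 — holds.
[2] s = 14 > 13, so we need u ≤ 10; u = 10 ≤ 10 — holds.
[3] values -9, 4, 10, 1 are pairwise distinct — holds.
[4] r × w = -9 × (-9) = 81 — holds.
[5] values 1, -1, -9 are pairwise distinct — holds.
[6] |14 − (-9)| = 23 — holds.
[7] s = 14 > 12, so we need p ≤ -3; but p = -1 > -3 — does not hold.
[8] q = 1 ≠ 3, but u = 10 = 10 (second disjunct) — holds.

Constraint 7 is violated.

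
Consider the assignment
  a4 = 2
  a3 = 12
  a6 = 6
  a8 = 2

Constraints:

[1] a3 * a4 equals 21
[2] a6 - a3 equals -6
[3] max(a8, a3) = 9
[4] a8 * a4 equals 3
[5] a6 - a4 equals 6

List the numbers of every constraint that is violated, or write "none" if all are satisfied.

[1] a3 * a4 = 12 * 2 = 24, not 21  false
[2] a6 - a3 = 6 - 12 = -6  true
[3] max(2, 12) = 12, not 9  false
[4] a8 * a4 = 2 * 2 = 4, not 3  false
[5] a6 - a4 = 6 - 2 = 4, not 6  false

Constraints 1, 3, 4, and 5 are violated.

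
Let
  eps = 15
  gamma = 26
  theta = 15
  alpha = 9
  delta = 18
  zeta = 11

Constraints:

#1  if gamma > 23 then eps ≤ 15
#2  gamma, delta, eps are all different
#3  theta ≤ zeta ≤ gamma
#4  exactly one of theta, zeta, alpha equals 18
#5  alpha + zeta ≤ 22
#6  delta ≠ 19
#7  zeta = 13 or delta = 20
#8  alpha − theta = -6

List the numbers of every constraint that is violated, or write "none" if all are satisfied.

#1 gamma = 26 > 23, so we need eps ≤ 15; eps = 15 ≤ 15  OK
#2 values 26, 18, 15 are pairwise distinct  OK
#3 values 15, 11, 26; theta = 15 is not ≤ zeta = 11  FAIL
#4 theta=15, zeta=11, alpha=9; 0 of them equal 18, not exactly one  FAIL
#5 alpha + zeta = 9 + 11 = 20; 20 ≤ 22  OK
#6 delta = 18, and 18 ≠ 19  OK
#7 zeta = 11 ≠ 13 and delta = 18 ≠ 20; both disjuncts false  FAIL
#8 alpha − theta = 9 − 15 = -6  OK

The assignment fails constraints 3, 4, 7.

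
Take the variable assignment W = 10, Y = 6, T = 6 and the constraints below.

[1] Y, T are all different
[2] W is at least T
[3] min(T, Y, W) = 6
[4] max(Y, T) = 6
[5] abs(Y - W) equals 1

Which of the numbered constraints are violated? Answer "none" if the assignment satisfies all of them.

Violated: 1 and 5.

[1] Y = T = 6, not all different  ✗
[2] W = 10, T = 6; 10 ≥ 6  ✓
[3] min(6, 6, 10) = 6  ✓
[4] max(6, 6) = 6  ✓
[5] abs(6 - 10) = 4, not 1  ✗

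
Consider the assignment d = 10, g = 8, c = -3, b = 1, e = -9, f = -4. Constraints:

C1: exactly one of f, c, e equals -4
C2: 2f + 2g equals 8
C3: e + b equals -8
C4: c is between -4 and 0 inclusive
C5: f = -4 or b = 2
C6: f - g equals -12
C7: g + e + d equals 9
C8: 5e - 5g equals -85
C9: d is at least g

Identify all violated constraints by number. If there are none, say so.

C1: f=-4, c=-3, e=-9; 1 of them equals -4  ✓
C2: 2f + 2g = 2(-4) + 2(8) = 8  ✓
C3: e + b = -9 + 1 = -8  ✓
C4: c = -3 lies in [-4, 0]  ✓
C5: f = -4 = -4 (first disjunct)  ✓
C6: f - g = -4 - 8 = -12  ✓
C7: g + e + d = 8 + (-9) + 10 = 9  ✓
C8: 5e - 5g = 5(-9) - 5(8) = -85  ✓
C9: d = 10, g = 8; 10 ≥ 8  ✓

No violations.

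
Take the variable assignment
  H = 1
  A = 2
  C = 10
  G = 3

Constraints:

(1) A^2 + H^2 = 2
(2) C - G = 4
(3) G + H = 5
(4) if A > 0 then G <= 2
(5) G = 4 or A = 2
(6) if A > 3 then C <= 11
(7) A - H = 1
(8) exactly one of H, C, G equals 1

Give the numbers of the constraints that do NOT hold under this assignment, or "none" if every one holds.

Violated: 1, 2, 3, and 4.

(1) A^2 + H^2 = 2^2 + 1^2 = 4 + 1 = 5, not 2 — does not hold.
(2) C - G = 10 - 3 = 7, not 4 — does not hold.
(3) G + H = 3 + 1 = 4, not 5 — does not hold.
(4) A = 2 > 0, so we need G ≤ 2; but G = 3 > 2 — does not hold.
(5) G = 3 ≠ 4, but A = 2 = 2 (second disjunct) — holds.
(6) A = 2, not > 3; antecedent false, conditional vacuously true — holds.
(7) A - H = 2 - 1 = 1 — holds.
(8) H=1, C=10, G=3; 1 of them equals 1 — holds.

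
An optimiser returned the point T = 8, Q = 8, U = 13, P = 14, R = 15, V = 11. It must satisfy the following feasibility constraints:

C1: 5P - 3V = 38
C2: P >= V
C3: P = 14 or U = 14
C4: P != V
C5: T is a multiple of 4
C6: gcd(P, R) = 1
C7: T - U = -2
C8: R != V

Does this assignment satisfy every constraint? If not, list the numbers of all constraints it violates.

Constraints 1, 7 are violated.

C1: 5P - 3V = 5(14) - 3(11) = 37, not 38  FAIL
C2: P = 14, V = 11; 14 ≥ 11  OK
C3: P = 14 = 14 (first disjunct)  OK
C4: P = 14, V = 11; distinct  OK
C5: 8 / 4 = 2, so 4 divides 8  OK
C6: gcd(14, 15) = 1  OK
C7: T - U = 8 - 13 = -5, not -2  FAIL
C8: R = 15, V = 11; distinct  OK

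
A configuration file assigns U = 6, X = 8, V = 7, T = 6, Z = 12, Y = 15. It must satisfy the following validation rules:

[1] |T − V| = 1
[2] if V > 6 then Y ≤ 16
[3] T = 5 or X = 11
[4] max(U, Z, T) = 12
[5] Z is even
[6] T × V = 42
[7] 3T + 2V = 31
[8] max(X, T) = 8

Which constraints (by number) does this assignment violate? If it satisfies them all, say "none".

No — constraints 3, 7 are not satisfied.

[1] |6 − 7| = 1 — satisfied.
[2] V = 7 > 6, so we need Y ≤ 16; Y = 15 ≤ 16 — satisfied.
[3] T = 6 ≠ 5 and X = 8 ≠ 11; both disjuncts false — violated.
[4] max(6, 12, 6) = 12 — satisfied.
[5] Z = 12 is even — satisfied.
[6] T × V = 6 × 7 = 42 — satisfied.
[7] 3T + 2V = 3(6) + 2(7) = 32, not 31 — violated.
[8] max(8, 6) = 8 — satisfied.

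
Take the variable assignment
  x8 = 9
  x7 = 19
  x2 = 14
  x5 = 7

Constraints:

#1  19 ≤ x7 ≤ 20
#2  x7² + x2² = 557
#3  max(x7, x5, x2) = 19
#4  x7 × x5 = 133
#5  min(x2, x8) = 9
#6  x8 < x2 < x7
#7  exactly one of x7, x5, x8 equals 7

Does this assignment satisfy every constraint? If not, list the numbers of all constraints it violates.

#1 x7 = 19 lies in [19, 20]  ✓
#2 x7² + x2² = 19² + 14² = 361 + 196 = 557  ✓
#3 max(19, 7, 14) = 19  ✓
#4 x7 × x5 = 19 × 7 = 133  ✓
#5 min(14, 9) = 9  ✓
#6 values 9 < 14 < 19  ✓
#7 x7=19, x5=7, x8=9; 1 of them equals 7  ✓

All constraints are satisfied.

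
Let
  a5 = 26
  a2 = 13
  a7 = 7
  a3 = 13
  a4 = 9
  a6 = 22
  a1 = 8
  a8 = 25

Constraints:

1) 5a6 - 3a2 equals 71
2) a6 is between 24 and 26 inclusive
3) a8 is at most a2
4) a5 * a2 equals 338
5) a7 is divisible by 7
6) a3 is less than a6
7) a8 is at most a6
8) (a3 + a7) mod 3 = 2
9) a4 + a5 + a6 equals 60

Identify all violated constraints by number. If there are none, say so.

1) 5a6 - 3a2 = 5(22) - 3(13) = 71  true
2) a6 = 22 is outside [24, 26]  false
3) a8 = 25, a2 = 13; 25 > 13 (want ≤)  false
4) a5 * a2 = 26 * 13 = 338  true
5) 7 / 7 = 1, so 7 divides 7  true
6) a3 = 13, a6 = 22; 13 < 22  true
7) a8 = 25, a6 = 22; 25 > 22 (want ≤)  false
8) a3 + a7 = 20; 20 mod 3 = 2  true
9) a4 + a5 + a6 = 9 + 26 + 22 = 57, not 60  false

Constraints 2, 3, 7, and 9 are violated.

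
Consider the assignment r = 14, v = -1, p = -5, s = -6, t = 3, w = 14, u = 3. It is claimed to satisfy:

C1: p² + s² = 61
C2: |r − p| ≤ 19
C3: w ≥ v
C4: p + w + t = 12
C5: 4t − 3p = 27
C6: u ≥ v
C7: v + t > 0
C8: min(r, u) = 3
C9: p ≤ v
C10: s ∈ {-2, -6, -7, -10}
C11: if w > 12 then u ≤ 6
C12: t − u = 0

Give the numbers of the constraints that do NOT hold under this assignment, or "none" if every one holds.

C1: p² + s² = (-5)² + (-6)² = 25 + 36 = 61 — OK.
C2: |14 − (-5)| = 19; 19 ≤ 19 — OK.
C3: w = 14, v = -1; 14 ≥ -1 — OK.
C4: p + w + t = -5 + 14 + 3 = 12 — OK.
C5: 4t − 3p = 4(3) − 3(-5) = 27 — OK.
C6: u = 3, v = -1; 3 ≥ -1 — OK.
C7: v + t = -1 + 3 = 2; 2 > 0 — OK.
C8: min(14, 3) = 3 — OK.
C9: p = -5, v = -1; -5 ≤ -1 — OK.
C10: s = -6 is in {-2, -6, -7, -10} — OK.
C11: w = 14 > 12, so we need u ≤ 6; u = 3 ≤ 6 — OK.
C12: t − u = 3 − 3 = 0 — OK.

No violations.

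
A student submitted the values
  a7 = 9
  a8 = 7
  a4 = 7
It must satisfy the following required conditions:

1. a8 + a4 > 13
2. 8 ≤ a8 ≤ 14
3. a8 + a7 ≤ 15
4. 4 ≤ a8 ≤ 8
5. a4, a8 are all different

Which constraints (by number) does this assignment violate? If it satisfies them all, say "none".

Constraints 2, 3, 5 are violated.

1. a8 + a4 = 7 + 7 = 14; 14 > 13 — OK.
2. a8 = 7 is outside [8, 14] — violated.
3. a8 + a7 = 7 + 9 = 16; 16 > 15, bound 15 not met — violated.
4. a8 = 7 lies in [4, 8] — OK.
5. a4 = a8 = 7, not all different — violated.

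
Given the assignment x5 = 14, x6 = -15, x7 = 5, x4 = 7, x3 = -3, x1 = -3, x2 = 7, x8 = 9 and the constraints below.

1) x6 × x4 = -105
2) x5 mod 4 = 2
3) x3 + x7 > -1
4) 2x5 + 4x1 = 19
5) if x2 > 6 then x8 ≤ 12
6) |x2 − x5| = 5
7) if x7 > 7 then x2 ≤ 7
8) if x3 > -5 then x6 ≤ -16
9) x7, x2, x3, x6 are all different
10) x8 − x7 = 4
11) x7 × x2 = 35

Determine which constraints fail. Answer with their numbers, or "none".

1) x6 × x4 = -15 × 7 = -105  OK
2) 14 mod 4 = 2  OK
3) x3 + x7 = -3 + 5 = 2; 2 > -1  OK
4) 2x5 + 4x1 = 2(14) + 4(-3) = 16, not 19  FAIL
5) x2 = 7 > 6, so we need x8 ≤ 12; x8 = 9 ≤ 12  OK
6) |7 − 14| = 7, not 5  FAIL
7) x7 = 5, not > 7; antecedent false, conditional vacuously true  OK
8) x3 = -3 > -5, so we need x6 ≤ -16; but x6 = -15 > -16  FAIL
9) values 5, 7, -3, -15 are pairwise distinct  OK
10) x8 − x7 = 9 − 5 = 4  OK
11) x7 × x2 = 5 × 7 = 35  OK

Constraints 4, 6, 8 do not hold.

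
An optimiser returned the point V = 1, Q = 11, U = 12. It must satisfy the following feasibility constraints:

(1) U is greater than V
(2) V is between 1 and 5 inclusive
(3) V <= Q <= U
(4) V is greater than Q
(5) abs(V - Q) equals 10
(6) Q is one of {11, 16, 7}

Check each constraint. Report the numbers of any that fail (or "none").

(1) U = 12, V = 1; 12 > 1 — holds.
(2) V = 1 lies in [1, 5] — holds.
(3) values 1 <= 11 <= 12 — holds.
(4) V = 1, Q = 11; 1 ≤ 11 (want >) — does not hold.
(5) abs(1 - 11) = 10 — holds.
(6) Q = 11 is in {11, 16, 7} — holds.

Constraint 4 is violated.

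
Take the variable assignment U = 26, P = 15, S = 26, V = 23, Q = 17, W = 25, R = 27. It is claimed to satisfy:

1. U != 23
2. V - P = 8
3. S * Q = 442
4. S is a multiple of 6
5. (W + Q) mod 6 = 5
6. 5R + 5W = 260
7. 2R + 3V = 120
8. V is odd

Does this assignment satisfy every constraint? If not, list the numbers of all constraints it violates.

No — constraints 4, 5, 7 are not satisfied.

1. U = 26, and 26 ≠ 23  ✔
2. V - P = 23 - 15 = 8  ✔
3. S * Q = 26 * 17 = 442  ✔
4. 26 = 6*4 + 2, so 6 does not divide 26  ✘
5. W + Q = 42; 42 mod 6 = 0, not 5  ✘
6. 5R + 5W = 5(27) + 5(25) = 260  ✔
7. 2R + 3V = 2(27) + 3(23) = 123, not 120  ✘
8. V = 23 is odd  ✔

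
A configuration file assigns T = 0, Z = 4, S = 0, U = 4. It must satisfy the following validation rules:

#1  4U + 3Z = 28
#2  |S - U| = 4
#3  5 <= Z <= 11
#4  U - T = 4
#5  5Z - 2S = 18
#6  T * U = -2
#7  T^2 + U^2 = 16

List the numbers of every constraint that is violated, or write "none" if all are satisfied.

The assignment fails constraints 3, 5, and 6.

#1 4U + 3Z = 4(4) + 3(4) = 28 — OK.
#2 |0 - 4| = 4 — OK.
#3 Z = 4 is outside [5, 11] — violated.
#4 U - T = 4 - 0 = 4 — OK.
#5 5Z - 2S = 5(4) - 2(0) = 20, not 18 — violated.
#6 T * U = 0 * 4 = 0, not -2 — violated.
#7 T^2 + U^2 = 0^2 + 4^2 = 0 + 16 = 16 — OK.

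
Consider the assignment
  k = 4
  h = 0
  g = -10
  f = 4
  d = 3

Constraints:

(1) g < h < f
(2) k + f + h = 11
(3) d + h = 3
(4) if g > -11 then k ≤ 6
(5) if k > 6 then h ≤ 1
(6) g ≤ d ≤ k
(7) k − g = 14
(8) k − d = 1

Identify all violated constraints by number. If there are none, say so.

(1) values -10 < 0 < 4 — OK.
(2) k + f + h = 4 + 4 + 0 = 8, not 11 — violated.
(3) d + h = 3 + 0 = 3 — OK.
(4) g = -10 > -11, so we need k ≤ 6; k = 4 ≤ 6 — OK.
(5) k = 4, not > 6; antecedent false, conditional vacuously true — OK.
(6) values -10 ≤ 3 ≤ 4 — OK.
(7) k − g = 4 − (-10) = 14 — OK.
(8) k − d = 4 − 3 = 1 — OK.

The assignment fails constraint 2.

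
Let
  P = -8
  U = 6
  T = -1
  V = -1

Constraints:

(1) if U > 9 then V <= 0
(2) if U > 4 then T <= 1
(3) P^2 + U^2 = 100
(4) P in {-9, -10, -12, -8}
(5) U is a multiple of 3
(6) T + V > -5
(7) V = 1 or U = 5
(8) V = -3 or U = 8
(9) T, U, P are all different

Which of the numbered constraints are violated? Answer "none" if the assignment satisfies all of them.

Violated: 7, 8.

(1) U = 6, not > 9; antecedent false, conditional vacuously true  true
(2) U = 6 > 4, so we need T ≤ 1; T = -1 ≤ 1  true
(3) P^2 + U^2 = (-8)^2 + 6^2 = 64 + 36 = 100  true
(4) P = -8 is in {-9, -10, -12, -8}  true
(5) 6 / 3 = 2, so 3 divides 6  true
(6) T + V = -1 + (-1) = -2; -2 > -5  true
(7) V = -1 ≠ 1 and U = 6 ≠ 5; both disjuncts false  false
(8) V = -1 ≠ -3 and U = 6 ≠ 8; both disjuncts false  false
(9) values -1, 6, -8 are pairwise distinct  true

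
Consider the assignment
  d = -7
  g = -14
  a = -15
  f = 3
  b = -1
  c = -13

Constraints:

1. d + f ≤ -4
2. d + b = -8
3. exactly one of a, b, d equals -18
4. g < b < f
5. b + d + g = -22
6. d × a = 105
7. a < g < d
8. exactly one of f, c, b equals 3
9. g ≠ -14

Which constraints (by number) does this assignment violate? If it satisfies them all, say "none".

The assignment fails constraints 3 and 9.

1. d + f = -7 + 3 = -4; -4 ≤ -4  OK
2. d + b = -7 + (-1) = -8  OK
3. a=-15, b=-1, d=-7; 0 of them equal -18, not exactly one  FAIL
4. values -14 < -1 < 3  OK
5. b + d + g = -1 + (-7) + (-14) = -22  OK
6. d × a = -7 × (-15) = 105  OK
7. values -15 < -14 < -7  OK
8. f=3, c=-13, b=-1; 1 of them equals 3  OK
9. g = -14, but -14 is required to differ  FAIL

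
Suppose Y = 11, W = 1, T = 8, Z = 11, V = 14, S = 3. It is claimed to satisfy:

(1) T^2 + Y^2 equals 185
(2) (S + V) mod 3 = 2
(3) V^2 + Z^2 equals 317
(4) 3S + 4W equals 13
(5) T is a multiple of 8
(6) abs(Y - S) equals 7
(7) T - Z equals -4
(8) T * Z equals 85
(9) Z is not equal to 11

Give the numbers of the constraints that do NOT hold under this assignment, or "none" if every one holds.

(1) T^2 + Y^2 = 8^2 + 11^2 = 64 + 121 = 185 — OK.
(2) S + V = 17; 17 mod 3 = 2 — OK.
(3) V^2 + Z^2 = 14^2 + 11^2 = 196 + 121 = 317 — OK.
(4) 3S + 4W = 3(3) + 4(1) = 13 — OK.
(5) 8 / 8 = 1, so 8 divides 8 — OK.
(6) abs(11 - 3) = 8, not 7 — violated.
(7) T - Z = 8 - 11 = -3, not -4 — violated.
(8) T * Z = 8 * 11 = 88, not 85 — violated.
(9) Z = 11, but 11 is required to differ — violated.

Constraints 6, 7, 8, and 9 are violated.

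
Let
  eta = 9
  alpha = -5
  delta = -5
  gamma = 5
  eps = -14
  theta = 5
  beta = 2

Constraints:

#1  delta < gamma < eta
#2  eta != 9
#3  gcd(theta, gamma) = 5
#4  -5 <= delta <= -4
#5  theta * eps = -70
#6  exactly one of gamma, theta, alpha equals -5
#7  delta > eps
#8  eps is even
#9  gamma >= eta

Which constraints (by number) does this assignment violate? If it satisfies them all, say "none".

#1 values -5 < 5 < 9 — holds.
#2 eta = 9, but 9 is required to differ — does not hold.
#3 gcd(5, 5) = 5 — holds.
#4 delta = -5 lies in [-5, -4] — holds.
#5 theta * eps = 5 * (-14) = -70 — holds.
#6 gamma=5, theta=5, alpha=-5; 1 of them equals -5 — holds.
#7 delta = -5, eps = -14; -5 > -14 — holds.
#8 eps = -14 is even — holds.
#9 gamma = 5, eta = 9; 5 < 9 (want ≥) — does not hold.

No — constraints 2 and 9 are not satisfied.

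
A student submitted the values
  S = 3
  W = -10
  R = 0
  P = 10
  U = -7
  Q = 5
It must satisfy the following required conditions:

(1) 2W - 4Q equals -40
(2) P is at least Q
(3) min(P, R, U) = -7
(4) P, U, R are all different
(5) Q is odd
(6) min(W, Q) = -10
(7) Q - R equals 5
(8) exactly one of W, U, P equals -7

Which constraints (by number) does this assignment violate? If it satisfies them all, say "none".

(1) 2W - 4Q = 2(-10) - 4(5) = -40 — OK.
(2) P = 10, Q = 5; 10 ≥ 5 — OK.
(3) min(10, 0, -7) = -7 — OK.
(4) values 10, -7, 0 are pairwise distinct — OK.
(5) Q = 5 is odd — OK.
(6) min(-10, 5) = -10 — OK.
(7) Q - R = 5 - 0 = 5 — OK.
(8) W=-10, U=-7, P=10; 1 of them equals -7 — OK.

None — every constraint holds.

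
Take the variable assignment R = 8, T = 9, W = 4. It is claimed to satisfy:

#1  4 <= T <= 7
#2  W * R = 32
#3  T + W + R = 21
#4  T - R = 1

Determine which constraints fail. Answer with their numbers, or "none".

#1 T = 9 is outside [4, 7] — violated.
#2 W * R = 4 * 8 = 32 — OK.
#3 T + W + R = 9 + 4 + 8 = 21 — OK.
#4 T - R = 9 - 8 = 1 — OK.

No — constraint 1 is not satisfied.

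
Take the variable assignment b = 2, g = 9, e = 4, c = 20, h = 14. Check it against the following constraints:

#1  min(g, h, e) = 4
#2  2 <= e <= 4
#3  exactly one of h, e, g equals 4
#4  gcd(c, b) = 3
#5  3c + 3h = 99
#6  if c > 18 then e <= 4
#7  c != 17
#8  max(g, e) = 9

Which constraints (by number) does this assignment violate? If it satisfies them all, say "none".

Constraints 4 and 5 are violated.

#1 min(9, 14, 4) = 4 — holds.
#2 e = 4 lies in [2, 4] — holds.
#3 h=14, e=4, g=9; 1 of them equals 4 — holds.
#4 gcd(20, 2) = 2, not 3 — does not hold.
#5 3c + 3h = 3(20) + 3(14) = 102, not 99 — does not hold.
#6 c = 20 > 18, so we need e ≤ 4; e = 4 ≤ 4 — holds.
#7 c = 20, and 20 ≠ 17 — holds.
#8 max(9, 4) = 9 — holds.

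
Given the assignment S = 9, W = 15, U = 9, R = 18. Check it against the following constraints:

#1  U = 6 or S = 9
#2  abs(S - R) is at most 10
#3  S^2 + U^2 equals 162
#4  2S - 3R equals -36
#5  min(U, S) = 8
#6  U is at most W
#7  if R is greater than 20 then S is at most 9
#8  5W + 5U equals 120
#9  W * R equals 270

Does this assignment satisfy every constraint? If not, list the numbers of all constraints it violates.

The assignment fails constraint 5.

#1 U = 9 ≠ 6, but S = 9 = 9 (second disjunct) — satisfied.
#2 abs(9 - 18) = 9; 9 ≤ 10 — satisfied.
#3 S^2 + U^2 = 9^2 + 9^2 = 81 + 81 = 162 — satisfied.
#4 2S - 3R = 2(9) - 3(18) = -36 — satisfied.
#5 min(9, 9) = 9, not 8 — violated.
#6 U = 9, W = 15; 9 ≤ 15 — satisfied.
#7 R = 18, not > 20; antecedent false, conditional vacuously true — satisfied.
#8 5W + 5U = 5(15) + 5(9) = 120 — satisfied.
#9 W * R = 15 * 18 = 270 — satisfied.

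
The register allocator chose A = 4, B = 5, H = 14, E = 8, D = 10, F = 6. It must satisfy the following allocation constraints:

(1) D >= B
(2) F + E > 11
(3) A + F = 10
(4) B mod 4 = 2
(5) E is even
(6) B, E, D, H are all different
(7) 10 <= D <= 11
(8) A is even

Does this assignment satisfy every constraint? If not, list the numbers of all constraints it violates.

(1) D = 10, B = 5; 10 ≥ 5 — OK.
(2) F + E = 6 + 8 = 14; 14 > 11 — OK.
(3) A + F = 4 + 6 = 10 — OK.
(4) 5 mod 4 = 1, not 2 — violated.
(5) E = 8 is even — OK.
(6) values 5, 8, 10, 14 are pairwise distinct — OK.
(7) D = 10 lies in [10, 11] — OK.
(8) A = 4 is even — OK.

Constraint 4 is violated.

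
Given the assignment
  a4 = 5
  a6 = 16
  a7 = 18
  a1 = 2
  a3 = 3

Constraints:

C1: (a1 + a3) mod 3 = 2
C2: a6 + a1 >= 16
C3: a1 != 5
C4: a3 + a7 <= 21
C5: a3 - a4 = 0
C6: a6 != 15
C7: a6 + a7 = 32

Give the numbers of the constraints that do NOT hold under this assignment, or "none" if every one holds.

No — constraints 5 and 7 are not satisfied.

C1: a1 + a3 = 5; 5 mod 3 = 2 — holds.
C2: a6 + a1 = 16 + 2 = 18; 18 ≥ 16 — holds.
C3: a1 = 2, and 2 ≠ 5 — holds.
C4: a3 + a7 = 3 + 18 = 21; 21 ≤ 21 — holds.
C5: a3 - a4 = 3 - 5 = -2, not 0 — fails.
C6: a6 = 16, and 16 ≠ 15 — holds.
C7: a6 + a7 = 16 + 18 = 34, not 32 — fails.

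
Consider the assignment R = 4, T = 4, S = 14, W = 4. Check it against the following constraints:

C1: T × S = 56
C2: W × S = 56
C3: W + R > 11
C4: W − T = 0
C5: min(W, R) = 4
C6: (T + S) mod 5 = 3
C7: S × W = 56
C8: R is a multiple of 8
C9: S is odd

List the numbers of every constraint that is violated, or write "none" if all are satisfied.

C1: T × S = 4 × 14 = 56 — holds.
C2: W × S = 4 × 14 = 56 — holds.
C3: W + R = 4 + 4 = 8; 8 ≤ 11, bound 11 not met — does not hold.
C4: W − T = 4 − 4 = 0 — holds.
C5: min(4, 4) = 4 — holds.
C6: T + S = 18; 18 mod 5 = 3 — holds.
C7: S × W = 14 × 4 = 56 — holds.
C8: 4 = 8×0 + 4, so 8 does not divide 4 — does not hold.
C9: S = 14 is even — does not hold.

Constraints 3, 8, and 9 are violated.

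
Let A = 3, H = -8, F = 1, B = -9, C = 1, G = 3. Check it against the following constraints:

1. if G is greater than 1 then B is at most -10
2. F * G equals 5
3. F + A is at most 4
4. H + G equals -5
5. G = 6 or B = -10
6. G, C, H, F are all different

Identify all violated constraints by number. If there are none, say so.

1. G = 3 > 1, so we need B ≤ -10; but B = -9 > -10  no
2. F * G = 1 * 3 = 3, not 5  no
3. F + A = 1 + 3 = 4; 4 ≤ 4  yes
4. H + G = -8 + 3 = -5  yes
5. G = 3 ≠ 6 and B = -9 ≠ -10; both disjuncts false  no
6. C = F = 1, not all different  no

Constraints 1, 2, 5, 6 are violated.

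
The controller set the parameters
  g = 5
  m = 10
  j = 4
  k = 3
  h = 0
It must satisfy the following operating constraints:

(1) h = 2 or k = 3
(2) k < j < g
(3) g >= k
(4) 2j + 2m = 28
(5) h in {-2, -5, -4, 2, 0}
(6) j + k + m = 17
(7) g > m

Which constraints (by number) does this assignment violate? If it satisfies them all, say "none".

The assignment fails constraint 7.

(1) h = 0 ≠ 2, but k = 3 = 3 (second disjunct) — holds.
(2) values 3 < 4 < 5 — holds.
(3) g = 5, k = 3; 5 ≥ 3 — holds.
(4) 2j + 2m = 2(4) + 2(10) = 28 — holds.
(5) h = 0 is in {-2, -5, -4, 2, 0} — holds.
(6) j + k + m = 4 + 3 + 10 = 17 — holds.
(7) g = 5, m = 10; 5 ≤ 10 (want >) — fails.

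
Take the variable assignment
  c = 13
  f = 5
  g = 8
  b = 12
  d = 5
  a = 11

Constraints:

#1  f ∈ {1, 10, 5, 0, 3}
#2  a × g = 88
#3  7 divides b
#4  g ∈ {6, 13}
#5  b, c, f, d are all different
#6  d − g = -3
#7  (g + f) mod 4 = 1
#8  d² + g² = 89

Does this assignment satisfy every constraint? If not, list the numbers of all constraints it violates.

#1 f = 5 is in {1, 10, 5, 0, 3}  yes
#2 a × g = 11 × 8 = 88  yes
#3 12 = 7×1 + 5, so 7 does not divide 12  no
#4 g = 8 is not in {6, 13}  no
#5 f = d = 5, not all different  no
#6 d − g = 5 − 8 = -3  yes
#7 g + f = 13; 13 mod 4 = 1  yes
#8 d² + g² = 5² + 8² = 25 + 64 = 89  yes

Violated: 3, 4, and 5.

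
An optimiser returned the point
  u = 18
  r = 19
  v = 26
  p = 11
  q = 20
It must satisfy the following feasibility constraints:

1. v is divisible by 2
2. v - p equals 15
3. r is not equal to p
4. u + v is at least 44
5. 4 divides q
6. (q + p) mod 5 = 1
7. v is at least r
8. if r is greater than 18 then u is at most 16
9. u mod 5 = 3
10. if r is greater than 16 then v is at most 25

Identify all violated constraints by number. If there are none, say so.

1. 26 / 2 = 13, so 2 divides 26 — holds.
2. v - p = 26 - 11 = 15 — holds.
3. r = 19, p = 11; distinct — holds.
4. u + v = 18 + 26 = 44; 44 ≥ 44 — holds.
5. 20 / 4 = 5, so 4 divides 20 — holds.
6. q + p = 31; 31 mod 5 = 1 — holds.
7. v = 26, r = 19; 26 ≥ 19 — holds.
8. r = 19 > 18, so we need u ≤ 16; but u = 18 > 16 — fails.
9. 18 mod 5 = 3 — holds.
10. r = 19 > 16, so we need v ≤ 25; but v = 26 > 25 — fails.

The assignment fails constraints 8, 10.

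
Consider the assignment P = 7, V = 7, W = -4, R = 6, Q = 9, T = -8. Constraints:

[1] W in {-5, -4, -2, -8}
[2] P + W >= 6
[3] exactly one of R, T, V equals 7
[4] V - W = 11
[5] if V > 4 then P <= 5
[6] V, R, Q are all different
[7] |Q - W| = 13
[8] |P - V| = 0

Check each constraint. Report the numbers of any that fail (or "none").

[1] W = -4 is in {-5, -4, -2, -8} — OK.
[2] P + W = 7 + (-4) = 3; 3 < 6, bound 6 not met — violated.
[3] R=6, T=-8, V=7; 1 of them equals 7 — OK.
[4] V - W = 7 - (-4) = 11 — OK.
[5] V = 7 > 4, so we need P ≤ 5; but P = 7 > 5 — violated.
[6] values 7, 6, 9 are pairwise distinct — OK.
[7] |9 - (-4)| = 13 — OK.
[8] |7 - 7| = 0 — OK.

Constraints 2 and 5 do not hold.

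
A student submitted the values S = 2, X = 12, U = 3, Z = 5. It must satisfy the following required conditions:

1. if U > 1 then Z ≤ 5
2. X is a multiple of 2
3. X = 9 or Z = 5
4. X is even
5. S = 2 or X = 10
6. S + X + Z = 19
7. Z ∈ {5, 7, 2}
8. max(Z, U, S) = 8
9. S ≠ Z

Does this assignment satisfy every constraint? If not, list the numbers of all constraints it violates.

1. U = 3 > 1, so we need Z ≤ 5; Z = 5 ≤ 5 — OK.
2. 12 / 2 = 6, so 2 divides 12 — OK.
3. X = 12 ≠ 9, but Z = 5 = 5 (second disjunct) — OK.
4. X = 12 is even — OK.
5. S = 2 = 2 (first disjunct) — OK.
6. S + X + Z = 2 + 12 + 5 = 19 — OK.
7. Z = 5 is in {5, 7, 2} — OK.
8. max(5, 3, 2) = 5, not 8 — violated.
9. S = 2, Z = 5; distinct — OK.

Violated: 8.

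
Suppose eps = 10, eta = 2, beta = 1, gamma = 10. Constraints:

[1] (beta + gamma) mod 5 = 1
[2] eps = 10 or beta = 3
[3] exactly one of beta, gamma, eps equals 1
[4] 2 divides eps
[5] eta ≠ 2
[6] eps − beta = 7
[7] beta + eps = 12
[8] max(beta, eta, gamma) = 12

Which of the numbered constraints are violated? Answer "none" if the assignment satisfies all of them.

[1] beta + gamma = 11; 11 mod 5 = 1 — OK.
[2] eps = 10 = 10 (first disjunct) — OK.
[3] beta=1, gamma=10, eps=10; 1 of them equals 1 — OK.
[4] 10 / 2 = 5, so 2 divides 10 — OK.
[5] eta = 2, but 2 is required to differ — violated.
[6] eps − beta = 10 − 1 = 9, not 7 — violated.
[7] beta + eps = 1 + 10 = 11, not 12 — violated.
[8] max(1, 2, 10) = 10, not 12 — violated.

Constraints 5, 6, 7, and 8 do not hold.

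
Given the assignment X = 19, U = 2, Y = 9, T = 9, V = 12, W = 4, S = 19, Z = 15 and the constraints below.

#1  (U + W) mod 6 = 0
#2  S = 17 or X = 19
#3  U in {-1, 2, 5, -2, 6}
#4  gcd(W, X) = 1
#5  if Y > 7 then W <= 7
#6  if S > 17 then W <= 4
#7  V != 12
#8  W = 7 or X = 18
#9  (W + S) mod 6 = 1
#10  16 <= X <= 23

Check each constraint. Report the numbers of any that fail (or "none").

Constraints 7, 8, and 9 are violated.

#1 U + W = 6; 6 mod 6 = 0  yes
#2 S = 19 ≠ 17, but X = 19 = 19 (second disjunct)  yes
#3 U = 2 is in {-1, 2, 5, -2, 6}  yes
#4 gcd(4, 19) = 1  yes
#5 Y = 9 > 7, so we need W ≤ 7; W = 4 ≤ 7  yes
#6 S = 19 > 17, so we need W ≤ 4; W = 4 ≤ 4  yes
#7 V = 12, but 12 is required to differ  no
#8 W = 4 ≠ 7 and X = 19 ≠ 18; both disjuncts false  no
#9 W + S = 23; 23 mod 6 = 5, not 1  no
#10 X = 19 lies in [16, 23]  yes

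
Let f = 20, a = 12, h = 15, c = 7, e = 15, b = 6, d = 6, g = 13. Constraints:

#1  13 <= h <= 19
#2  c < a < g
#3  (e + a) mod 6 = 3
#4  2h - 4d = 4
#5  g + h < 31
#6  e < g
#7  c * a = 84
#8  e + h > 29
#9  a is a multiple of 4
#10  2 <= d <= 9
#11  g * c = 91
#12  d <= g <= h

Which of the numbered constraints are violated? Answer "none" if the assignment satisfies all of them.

#1 h = 15 lies in [13, 19] — satisfied.
#2 values 7 < 12 < 13 — satisfied.
#3 e + a = 27; 27 mod 6 = 3 — satisfied.
#4 2h - 4d = 2(15) - 4(6) = 6, not 4 — violated.
#5 g + h = 13 + 15 = 28; 28 < 31 — satisfied.
#6 e = 15, g = 13; 15 ≥ 13 (want <) — violated.
#7 c * a = 7 * 12 = 84 — satisfied.
#8 e + h = 15 + 15 = 30; 30 > 29 — satisfied.
#9 12 / 4 = 3, so 4 divides 12 — satisfied.
#10 d = 6 lies in [2, 9] — satisfied.
#11 g * c = 13 * 7 = 91 — satisfied.
#12 values 6 <= 13 <= 15 — satisfied.

Violated: 4, 6.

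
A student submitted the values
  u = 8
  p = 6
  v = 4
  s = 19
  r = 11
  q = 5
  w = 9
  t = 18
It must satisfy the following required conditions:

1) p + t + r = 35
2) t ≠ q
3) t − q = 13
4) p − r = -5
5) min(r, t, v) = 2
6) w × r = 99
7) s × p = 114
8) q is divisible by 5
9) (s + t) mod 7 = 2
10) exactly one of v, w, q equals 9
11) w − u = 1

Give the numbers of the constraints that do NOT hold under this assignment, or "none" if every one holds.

1) p + t + r = 6 + 18 + 11 = 35 — OK.
2) t = 18, q = 5; distinct — OK.
3) t − q = 18 − 5 = 13 — OK.
4) p − r = 6 − 11 = -5 — OK.
5) min(11, 18, 4) = 4, not 2 — violated.
6) w × r = 9 × 11 = 99 — OK.
7) s × p = 19 × 6 = 114 — OK.
8) 5 / 5 = 1, so 5 divides 5 — OK.
9) s + t = 37; 37 mod 7 = 2 — OK.
10) v=4, w=9, q=5; 1 of them equals 9 — OK.
11) w − u = 9 − 8 = 1 — OK.

Constraint 5 does not hold.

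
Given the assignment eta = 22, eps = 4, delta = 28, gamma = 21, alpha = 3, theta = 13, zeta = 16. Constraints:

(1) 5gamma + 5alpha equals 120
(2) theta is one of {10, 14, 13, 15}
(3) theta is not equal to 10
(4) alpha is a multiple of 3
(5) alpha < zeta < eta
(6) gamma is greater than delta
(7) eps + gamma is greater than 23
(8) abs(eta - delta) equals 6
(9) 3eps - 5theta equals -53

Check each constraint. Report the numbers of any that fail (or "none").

Constraint 6 does not hold.

(1) 5gamma + 5alpha = 5(21) + 5(3) = 120 — holds.
(2) theta = 13 is in {10, 14, 13, 15} — holds.
(3) theta = 13, and 13 ≠ 10 — holds.
(4) 3 / 3 = 1, so 3 divides 3 — holds.
(5) values 3 < 16 < 22 — holds.
(6) gamma = 21, delta = 28; 21 ≤ 28 (want >) — does not hold.
(7) eps + gamma = 4 + 21 = 25; 25 > 23 — holds.
(8) abs(22 - 28) = 6 — holds.
(9) 3eps - 5theta = 3(4) - 5(13) = -53 — holds.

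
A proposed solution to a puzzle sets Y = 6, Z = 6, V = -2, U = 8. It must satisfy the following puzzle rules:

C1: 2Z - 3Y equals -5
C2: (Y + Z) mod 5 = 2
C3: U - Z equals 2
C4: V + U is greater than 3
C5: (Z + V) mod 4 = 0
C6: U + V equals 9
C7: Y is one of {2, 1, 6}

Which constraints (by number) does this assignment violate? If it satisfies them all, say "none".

Constraints 1 and 6 are violated.

C1: 2Z - 3Y = 2(6) - 3(6) = -6, not -5 — violated.
C2: Y + Z = 12; 12 mod 5 = 2 — satisfied.
C3: U - Z = 8 - 6 = 2 — satisfied.
C4: V + U = -2 + 8 = 6; 6 > 3 — satisfied.
C5: Z + V = 4; 4 mod 4 = 0 — satisfied.
C6: U + V = 8 + (-2) = 6, not 9 — violated.
C7: Y = 6 is in {2, 1, 6} — satisfied.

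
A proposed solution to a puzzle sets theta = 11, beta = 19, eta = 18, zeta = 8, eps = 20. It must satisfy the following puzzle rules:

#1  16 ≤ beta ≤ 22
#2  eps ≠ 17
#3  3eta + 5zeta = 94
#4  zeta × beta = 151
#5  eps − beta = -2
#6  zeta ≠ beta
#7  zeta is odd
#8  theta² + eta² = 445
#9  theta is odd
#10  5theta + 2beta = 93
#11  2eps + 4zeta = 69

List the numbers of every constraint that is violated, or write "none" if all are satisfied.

Constraints 4, 5, 7, 11 do not hold.

#1 beta = 19 lies in [16, 22] — holds.
#2 eps = 20, and 20 ≠ 17 — holds.
#3 3eta + 5zeta = 3(18) + 5(8) = 94 — holds.
#4 zeta × beta = 8 × 19 = 152, not 151 — does not hold.
#5 eps − beta = 20 − 19 = 1, not -2 — does not hold.
#6 zeta = 8, beta = 19; distinct — holds.
#7 zeta = 8 is even — does not hold.
#8 theta² + eta² = 11² + 18² = 121 + 324 = 445 — holds.
#9 theta = 11 is odd — holds.
#10 5theta + 2beta = 5(11) + 2(19) = 93 — holds.
#11 2eps + 4zeta = 2(20) + 4(8) = 72, not 69 — does not hold.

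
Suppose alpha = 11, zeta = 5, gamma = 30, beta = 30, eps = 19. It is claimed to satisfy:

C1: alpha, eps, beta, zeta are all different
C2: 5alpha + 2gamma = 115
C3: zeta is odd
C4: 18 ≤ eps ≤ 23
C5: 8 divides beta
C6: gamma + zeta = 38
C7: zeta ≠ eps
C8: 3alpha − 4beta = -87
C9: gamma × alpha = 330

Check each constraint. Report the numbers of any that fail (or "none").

C1: values 11, 19, 30, 5 are pairwise distinct — holds.
C2: 5alpha + 2gamma = 5(11) + 2(30) = 115 — holds.
C3: zeta = 5 is odd — holds.
C4: eps = 19 lies in [18, 23] — holds.
C5: 30 = 8×3 + 6, so 8 does not divide 30 — does not hold.
C6: gamma + zeta = 30 + 5 = 35, not 38 — does not hold.
C7: zeta = 5, eps = 19; distinct — holds.
C8: 3alpha − 4beta = 3(11) − 4(30) = -87 — holds.
C9: gamma × alpha = 30 × 11 = 330 — holds.

Violated: 5 and 6.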